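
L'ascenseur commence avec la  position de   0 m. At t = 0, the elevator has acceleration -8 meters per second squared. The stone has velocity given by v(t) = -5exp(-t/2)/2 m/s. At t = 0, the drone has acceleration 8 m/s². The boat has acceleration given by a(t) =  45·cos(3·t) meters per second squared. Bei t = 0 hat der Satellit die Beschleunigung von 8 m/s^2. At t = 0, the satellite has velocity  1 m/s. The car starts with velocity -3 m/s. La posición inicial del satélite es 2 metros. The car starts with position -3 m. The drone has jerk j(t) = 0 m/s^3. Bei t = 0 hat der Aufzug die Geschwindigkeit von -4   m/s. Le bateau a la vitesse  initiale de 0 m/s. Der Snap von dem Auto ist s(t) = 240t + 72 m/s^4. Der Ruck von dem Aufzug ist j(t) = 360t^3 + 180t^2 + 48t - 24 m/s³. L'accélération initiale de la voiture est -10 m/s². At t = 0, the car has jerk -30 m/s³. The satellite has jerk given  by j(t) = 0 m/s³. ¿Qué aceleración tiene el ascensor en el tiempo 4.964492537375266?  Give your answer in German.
Um dies zu lösen, müssen wir 1 Integral unserer Gleichung für den Ruck j(t) = 360·t^3 + 180·t^2 + 48·t - 24 finden. Die Stammfunktion von dem Ruck, mit a(0) = -8, ergibt die Beschleunigung: a(t) = 90·t^4 + 60·t^3 + 24·t^2 - 24·t - 8. Mit a(t) = 90·t^4 + 60·t^3 + 24·t^2 - 24·t - 8 und Einsetzen von t = 4.964492537375266, finden wir a = 62474.8133537196.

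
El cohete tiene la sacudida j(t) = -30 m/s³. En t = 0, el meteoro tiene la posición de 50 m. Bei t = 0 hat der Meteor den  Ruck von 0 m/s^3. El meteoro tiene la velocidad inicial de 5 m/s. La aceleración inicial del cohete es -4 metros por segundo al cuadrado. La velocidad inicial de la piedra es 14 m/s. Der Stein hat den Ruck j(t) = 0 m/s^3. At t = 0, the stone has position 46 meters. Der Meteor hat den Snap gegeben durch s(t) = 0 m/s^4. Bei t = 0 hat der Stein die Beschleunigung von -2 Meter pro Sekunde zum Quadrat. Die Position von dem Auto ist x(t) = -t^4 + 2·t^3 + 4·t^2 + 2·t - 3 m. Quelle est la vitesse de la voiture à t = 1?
En partant de la position x(t) = -t^4 + 2·t^3 + 4·t^2 + 2·t - 3, nous prenons 1 dérivée. La dérivée de la position donne la vitesse: v(t) = -4·t^3 + 6·t^2 + 8·t + 2. En utilisant v(t) = -4·t^3 + 6·t^2 + 8·t + 2 et en substituant t = 1, nous trouvons v = 12.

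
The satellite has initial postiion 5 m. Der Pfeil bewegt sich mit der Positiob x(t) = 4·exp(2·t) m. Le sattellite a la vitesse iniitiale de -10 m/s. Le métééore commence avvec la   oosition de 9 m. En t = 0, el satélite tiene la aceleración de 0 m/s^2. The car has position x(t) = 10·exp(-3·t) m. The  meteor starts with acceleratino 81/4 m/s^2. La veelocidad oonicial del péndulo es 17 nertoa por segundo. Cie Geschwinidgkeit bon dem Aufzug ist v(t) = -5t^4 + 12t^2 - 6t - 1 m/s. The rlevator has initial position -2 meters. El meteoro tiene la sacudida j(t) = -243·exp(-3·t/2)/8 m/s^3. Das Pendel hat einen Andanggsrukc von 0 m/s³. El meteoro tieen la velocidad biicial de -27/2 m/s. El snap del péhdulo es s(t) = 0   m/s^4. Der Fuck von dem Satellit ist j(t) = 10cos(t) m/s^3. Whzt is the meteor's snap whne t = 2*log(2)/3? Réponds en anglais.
Starting from jerk j(t) = -243·exp(-3·t/2)/8, we take 1 derivative. The derivative of jerk gives snap: s(t) = 729·exp(-3·t/2)/16. From the given snap equation s(t) = 729·exp(-3·t/2)/16, we substitute t = 2*log(2)/3 to get s = 729/32.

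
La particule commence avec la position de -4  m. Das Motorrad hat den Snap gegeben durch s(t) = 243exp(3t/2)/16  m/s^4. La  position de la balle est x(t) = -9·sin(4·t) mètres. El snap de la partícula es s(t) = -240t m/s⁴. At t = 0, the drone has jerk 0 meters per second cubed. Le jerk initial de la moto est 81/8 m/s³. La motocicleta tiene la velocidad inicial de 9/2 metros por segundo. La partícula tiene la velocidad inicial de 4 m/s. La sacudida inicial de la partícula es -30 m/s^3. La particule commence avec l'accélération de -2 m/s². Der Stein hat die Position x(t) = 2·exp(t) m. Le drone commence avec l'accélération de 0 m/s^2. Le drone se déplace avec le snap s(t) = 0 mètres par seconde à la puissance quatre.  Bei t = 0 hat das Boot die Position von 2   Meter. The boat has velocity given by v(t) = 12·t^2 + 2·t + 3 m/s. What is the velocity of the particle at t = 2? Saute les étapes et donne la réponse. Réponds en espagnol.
La respuesta es -220.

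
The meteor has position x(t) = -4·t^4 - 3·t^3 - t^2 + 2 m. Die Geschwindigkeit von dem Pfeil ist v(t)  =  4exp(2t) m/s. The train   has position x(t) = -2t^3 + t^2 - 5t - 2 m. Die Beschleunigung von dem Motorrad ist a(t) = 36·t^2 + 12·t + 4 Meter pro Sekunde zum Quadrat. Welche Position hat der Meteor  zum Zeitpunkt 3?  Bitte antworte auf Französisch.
Nous avons la position x(t) = -4·t^4 - 3·t^3 - t^2 + 2. En substituant t = 3: x(3) = -412.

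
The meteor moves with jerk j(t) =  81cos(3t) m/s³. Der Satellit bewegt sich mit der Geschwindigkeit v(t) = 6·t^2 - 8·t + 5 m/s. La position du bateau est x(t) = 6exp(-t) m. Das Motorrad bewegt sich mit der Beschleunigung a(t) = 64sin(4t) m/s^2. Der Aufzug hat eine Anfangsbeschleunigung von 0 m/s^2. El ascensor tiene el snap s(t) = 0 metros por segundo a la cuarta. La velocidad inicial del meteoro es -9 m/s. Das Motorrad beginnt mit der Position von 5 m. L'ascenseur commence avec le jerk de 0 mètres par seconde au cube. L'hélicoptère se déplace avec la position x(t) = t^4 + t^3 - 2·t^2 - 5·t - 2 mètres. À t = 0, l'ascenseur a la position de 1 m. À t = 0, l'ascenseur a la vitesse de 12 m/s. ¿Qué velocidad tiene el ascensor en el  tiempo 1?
Para resolver esto, necesitamos tomar 3 antiderivadas de nuestra ecuación del snap s(t) = 0. Tomando ∫s(t)dt y aplicando j(0) = 0, encontramos j(t) = 0. La antiderivada de la sacudida es la aceleración. Usando a(0) = 0, obtenemos a(t) = 0. Tomando ∫a(t)dt y aplicando v(0) = 12, encontramos v(t) = 12. Tenemos la velocidad v(t) = 12. Sustituyendo t = 1: v(1) = 12.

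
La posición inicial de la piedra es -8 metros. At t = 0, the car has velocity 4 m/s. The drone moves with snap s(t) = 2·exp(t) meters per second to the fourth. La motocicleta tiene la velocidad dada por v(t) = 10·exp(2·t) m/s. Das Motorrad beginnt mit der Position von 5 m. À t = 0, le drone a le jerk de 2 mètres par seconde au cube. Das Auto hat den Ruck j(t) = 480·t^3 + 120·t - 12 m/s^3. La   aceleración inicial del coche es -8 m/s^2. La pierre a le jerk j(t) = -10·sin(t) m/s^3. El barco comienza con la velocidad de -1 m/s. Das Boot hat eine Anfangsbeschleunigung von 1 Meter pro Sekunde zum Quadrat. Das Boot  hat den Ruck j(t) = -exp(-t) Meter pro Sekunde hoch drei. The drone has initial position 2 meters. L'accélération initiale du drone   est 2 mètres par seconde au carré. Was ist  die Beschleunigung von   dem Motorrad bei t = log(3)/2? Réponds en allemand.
Wir müssen unsere Gleichung für die Geschwindigkeit v(t) = 10·exp(2·t) 1-mal ableiten. Die Ableitung von der Geschwindigkeit ergibt die Beschleunigung: a(t) = 20·exp(2·t). Wir haben die Beschleunigung a(t) = 20·exp(2·t). Durch Einsetzen von t = log(3)/2: a(log(3)/2) = 60.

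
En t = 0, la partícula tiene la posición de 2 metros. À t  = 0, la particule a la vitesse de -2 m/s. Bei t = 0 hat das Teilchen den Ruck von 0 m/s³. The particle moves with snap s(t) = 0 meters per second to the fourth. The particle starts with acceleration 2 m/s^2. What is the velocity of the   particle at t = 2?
To solve this, we need to take 3 antiderivatives of our snap equation s(t) = 0. Integrating snap and using the initial condition j(0) = 0, we get j(t) = 0. Taking ∫j(t)dt and applying a(0) = 2, we find a(t) = 2. The antiderivative of acceleration is velocity. Using v(0) = -2, we get v(t) = 2·t - 2. Using v(t) = 2·t - 2 and substituting t = 2, we find v = 2.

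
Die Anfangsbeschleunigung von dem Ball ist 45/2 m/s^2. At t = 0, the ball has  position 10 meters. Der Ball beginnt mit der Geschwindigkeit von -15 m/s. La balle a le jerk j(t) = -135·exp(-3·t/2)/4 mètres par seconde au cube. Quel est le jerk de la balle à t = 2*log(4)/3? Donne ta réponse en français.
De l'équation du jerk j(t) = -135·exp(-3·t/2)/4, nous substituons t = 2*log(4)/3 pour obtenir j = -135/16.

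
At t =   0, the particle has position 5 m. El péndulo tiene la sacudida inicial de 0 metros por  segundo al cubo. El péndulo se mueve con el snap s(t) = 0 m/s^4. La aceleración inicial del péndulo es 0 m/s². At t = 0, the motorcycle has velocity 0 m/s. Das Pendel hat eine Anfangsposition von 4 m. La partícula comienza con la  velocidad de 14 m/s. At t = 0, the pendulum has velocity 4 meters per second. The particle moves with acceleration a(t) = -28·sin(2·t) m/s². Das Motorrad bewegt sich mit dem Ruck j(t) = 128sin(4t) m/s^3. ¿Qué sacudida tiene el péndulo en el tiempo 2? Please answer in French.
Nous devons trouver l'intégrale de notre équation du snap s(t) = 0 1 fois. En prenant ∫s(t)dt et en appliquant j(0) = 0, nous trouvons j(t) = 0. De l'équation du jerk j(t) = 0, nous substituons t = 2 pour obtenir j = 0.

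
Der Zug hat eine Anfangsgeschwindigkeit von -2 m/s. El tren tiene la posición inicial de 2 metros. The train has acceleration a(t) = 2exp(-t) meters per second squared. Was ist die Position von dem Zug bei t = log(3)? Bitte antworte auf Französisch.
Nous devons intégrer notre équation de l'accélération a(t) = 2·exp(-t) 2 fois. En prenant ∫a(t)dt et en appliquant v(0) = -2, nous trouvons v(t) = -2·exp(-t). La primitive de la vitesse, avec x(0) = 2, donne la position: x(t) = 2·exp(-t). Nous avons la position x(t) = 2·exp(-t). En substituant t = log(3): x(log(3)) = 2/3.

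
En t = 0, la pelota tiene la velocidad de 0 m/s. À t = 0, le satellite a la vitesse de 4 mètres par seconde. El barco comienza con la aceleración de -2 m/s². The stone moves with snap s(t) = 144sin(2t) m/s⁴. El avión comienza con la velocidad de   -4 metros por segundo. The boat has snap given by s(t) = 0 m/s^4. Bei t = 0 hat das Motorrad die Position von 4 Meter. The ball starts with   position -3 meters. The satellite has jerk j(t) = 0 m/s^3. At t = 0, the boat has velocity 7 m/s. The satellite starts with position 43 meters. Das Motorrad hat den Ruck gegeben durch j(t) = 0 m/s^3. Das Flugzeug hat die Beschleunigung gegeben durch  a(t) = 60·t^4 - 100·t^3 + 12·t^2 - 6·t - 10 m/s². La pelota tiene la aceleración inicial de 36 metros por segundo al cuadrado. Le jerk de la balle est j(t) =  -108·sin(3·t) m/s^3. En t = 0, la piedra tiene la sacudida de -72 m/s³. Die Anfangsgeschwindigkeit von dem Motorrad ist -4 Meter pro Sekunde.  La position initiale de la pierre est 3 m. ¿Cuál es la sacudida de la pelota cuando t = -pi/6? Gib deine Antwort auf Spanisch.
De la ecuación de la sacudida j(t) = -108·sin(3·t), sustituimos t = -pi/6 para obtener j = 108.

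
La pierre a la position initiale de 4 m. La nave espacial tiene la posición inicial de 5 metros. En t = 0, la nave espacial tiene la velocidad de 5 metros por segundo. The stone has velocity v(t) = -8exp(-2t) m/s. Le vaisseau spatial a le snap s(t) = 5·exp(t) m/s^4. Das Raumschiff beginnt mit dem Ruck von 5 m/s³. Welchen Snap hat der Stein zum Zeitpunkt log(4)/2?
Ausgehend von der Geschwindigkeit v(t) = -8·exp(-2·t), nehmen wir 3 Ableitungen. Die Ableitung von der Geschwindigkeit ergibt die Beschleunigung: a(t) = 16·exp(-2·t). Die Ableitung von der Beschleunigung ergibt den Ruck: j(t) = -32·exp(-2·t). Mit d/dt von j(t) finden wir s(t) = 64·exp(-2·t). Mit s(t) = 64·exp(-2·t) und Einsetzen von t = log(4)/2, finden wir s = 16.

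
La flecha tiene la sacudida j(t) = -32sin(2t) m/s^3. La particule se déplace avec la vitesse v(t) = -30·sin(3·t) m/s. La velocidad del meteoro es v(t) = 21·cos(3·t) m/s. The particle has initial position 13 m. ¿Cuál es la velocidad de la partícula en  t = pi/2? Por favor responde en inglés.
From the given velocity equation v(t) = -30·sin(3·t), we substitute t = pi/2 to get v = 30.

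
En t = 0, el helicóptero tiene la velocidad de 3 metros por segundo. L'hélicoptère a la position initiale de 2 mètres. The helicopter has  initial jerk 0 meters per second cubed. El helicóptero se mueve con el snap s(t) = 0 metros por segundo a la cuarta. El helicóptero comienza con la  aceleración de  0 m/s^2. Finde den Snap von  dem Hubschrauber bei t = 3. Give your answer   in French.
De l'équation du snap s(t) = 0, nous substituons t = 3 pour obtenir s = 0.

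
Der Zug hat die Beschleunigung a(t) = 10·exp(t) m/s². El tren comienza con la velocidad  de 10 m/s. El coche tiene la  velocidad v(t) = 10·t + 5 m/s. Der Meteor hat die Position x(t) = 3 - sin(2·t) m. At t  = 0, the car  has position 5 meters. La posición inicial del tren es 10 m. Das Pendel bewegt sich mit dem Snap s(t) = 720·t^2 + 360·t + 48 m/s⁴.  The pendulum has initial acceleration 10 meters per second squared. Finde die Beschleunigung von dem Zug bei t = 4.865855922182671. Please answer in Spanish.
Tenemos la aceleración a(t) = 10·exp(t). Sustituyendo t = 4.865855922182671: a(4.865855922182671) = 1297.81974356815.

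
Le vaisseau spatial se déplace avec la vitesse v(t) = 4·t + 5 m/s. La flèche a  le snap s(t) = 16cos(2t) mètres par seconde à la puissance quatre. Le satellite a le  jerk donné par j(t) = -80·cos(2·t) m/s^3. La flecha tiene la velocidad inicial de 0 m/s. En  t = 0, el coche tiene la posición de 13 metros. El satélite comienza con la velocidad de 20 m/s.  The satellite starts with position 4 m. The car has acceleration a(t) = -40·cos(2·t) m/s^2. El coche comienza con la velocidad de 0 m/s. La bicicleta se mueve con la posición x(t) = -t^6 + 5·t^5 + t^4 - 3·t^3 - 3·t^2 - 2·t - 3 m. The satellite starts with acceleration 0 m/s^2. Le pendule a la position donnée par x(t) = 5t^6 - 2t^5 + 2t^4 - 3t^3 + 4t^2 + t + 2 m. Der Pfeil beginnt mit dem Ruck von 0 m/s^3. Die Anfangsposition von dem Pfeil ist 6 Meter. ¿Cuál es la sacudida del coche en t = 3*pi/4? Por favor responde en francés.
Pour résoudre ceci, nous devons prendre 1 dérivée de notre équation de l'accélération a(t) = -40·cos(2·t). En dérivant l'accélération, nous obtenons le jerk: j(t) = 80·sin(2·t). En utilisant j(t) = 80·sin(2·t) et en substituant t = 3*pi/4, nous trouvons j = -80.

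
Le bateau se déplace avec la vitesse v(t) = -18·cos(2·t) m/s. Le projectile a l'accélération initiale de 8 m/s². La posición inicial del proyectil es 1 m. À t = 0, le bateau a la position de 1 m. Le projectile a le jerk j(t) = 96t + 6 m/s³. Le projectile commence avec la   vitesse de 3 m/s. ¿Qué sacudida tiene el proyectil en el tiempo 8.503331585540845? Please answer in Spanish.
De la ecuación de la sacudida j(t) = 96·t + 6, sustituimos t = 8.503331585540845 para obtener j = 822.319832211921.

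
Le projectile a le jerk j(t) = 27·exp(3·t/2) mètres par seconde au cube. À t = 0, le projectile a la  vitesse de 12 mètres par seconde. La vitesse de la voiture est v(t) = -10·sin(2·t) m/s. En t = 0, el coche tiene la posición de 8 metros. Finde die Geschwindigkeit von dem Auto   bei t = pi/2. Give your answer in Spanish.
Tenemos la velocidad v(t) = -10·sin(2·t). Sustituyendo t = pi/2: v(pi/2) = 0.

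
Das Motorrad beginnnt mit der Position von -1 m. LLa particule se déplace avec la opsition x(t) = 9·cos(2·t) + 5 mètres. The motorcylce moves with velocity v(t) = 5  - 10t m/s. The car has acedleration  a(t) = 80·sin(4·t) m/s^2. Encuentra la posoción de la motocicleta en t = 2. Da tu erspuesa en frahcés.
Pour résoudre ceci, nous devons prendre 1 primitive de notre équation de la vitesse v(t) = 5 - 10·t. L'intégrale de la vitesse, avec x(0) = -1, donne la position: x(t) = -5·t^2 + 5·t - 1. En utilisant x(t) = -5·t^2 + 5·t - 1 et en substituant t = 2, nous trouvons x = -11.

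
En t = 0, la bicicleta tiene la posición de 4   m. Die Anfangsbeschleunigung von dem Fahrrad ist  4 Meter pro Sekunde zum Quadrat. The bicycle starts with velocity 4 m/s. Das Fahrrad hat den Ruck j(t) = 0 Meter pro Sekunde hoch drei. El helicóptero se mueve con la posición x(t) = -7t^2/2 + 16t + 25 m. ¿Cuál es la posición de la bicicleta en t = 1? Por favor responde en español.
Debemos encontrar la integral de nuestra ecuación de la sacudida j(t) = 0 3 veces. Tomando ∫j(t)dt y aplicando a(0) = 4, encontramos a(t) = 4. La antiderivada de la aceleración, con v(0) = 4, da la velocidad: v(t) = 4·t + 4. La antiderivada de la velocidad, con x(0) = 4, da la posición: x(t) = 2·t^2 + 4·t + 4. Usando x(t) = 2·t^2 + 4·t + 4 y sustituyendo t = 1, encontramos x = 10.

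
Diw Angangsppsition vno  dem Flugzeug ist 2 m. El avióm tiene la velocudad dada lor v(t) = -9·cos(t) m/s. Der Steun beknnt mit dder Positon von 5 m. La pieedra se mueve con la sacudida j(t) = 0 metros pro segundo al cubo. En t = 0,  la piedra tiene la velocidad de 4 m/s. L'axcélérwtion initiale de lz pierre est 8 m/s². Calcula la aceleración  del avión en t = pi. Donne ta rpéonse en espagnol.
Partiendo de la velocidad v(t) = -9·cos(t), tomamos 1 derivada. Tomando d/dt de v(t), encontramos a(t) = 9·sin(t). De la ecuación de la aceleración a(t) = 9·sin(t), sustituimos t = pi para obtener a = 0.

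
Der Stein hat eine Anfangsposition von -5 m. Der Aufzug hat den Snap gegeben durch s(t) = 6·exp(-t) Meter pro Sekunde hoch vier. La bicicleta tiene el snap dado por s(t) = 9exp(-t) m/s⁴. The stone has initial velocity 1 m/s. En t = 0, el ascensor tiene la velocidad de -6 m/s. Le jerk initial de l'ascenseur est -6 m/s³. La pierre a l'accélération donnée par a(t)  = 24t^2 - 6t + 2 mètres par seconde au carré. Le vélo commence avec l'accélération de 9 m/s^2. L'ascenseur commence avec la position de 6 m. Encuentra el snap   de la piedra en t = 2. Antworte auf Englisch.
We must differentiate our acceleration equation a(t) = 24·t^2 - 6·t + 2 2 times. The derivative of acceleration gives jerk: j(t) = 48·t - 6. Taking d/dt of j(t), we find s(t) = 48. We have snap s(t) = 48. Substituting t = 2: s(2) = 48.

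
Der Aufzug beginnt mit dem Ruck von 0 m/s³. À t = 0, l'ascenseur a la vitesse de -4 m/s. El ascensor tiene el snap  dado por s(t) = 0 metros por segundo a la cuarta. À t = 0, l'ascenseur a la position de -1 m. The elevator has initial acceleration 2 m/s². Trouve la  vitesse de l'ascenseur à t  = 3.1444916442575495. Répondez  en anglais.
To find the answer, we compute 3 antiderivatives of s(t) = 0. The antiderivative of snap is jerk. Using j(0) = 0, we get j(t) = 0. The integral of jerk, with a(0) = 2, gives acceleration: a(t) = 2. Integrating acceleration and using the initial condition v(0) = -4, we get v(t) = 2·t - 4. From the given velocity equation v(t) = 2·t - 4, we substitute t = 3.1444916442575495 to get v = 2.28898328851510.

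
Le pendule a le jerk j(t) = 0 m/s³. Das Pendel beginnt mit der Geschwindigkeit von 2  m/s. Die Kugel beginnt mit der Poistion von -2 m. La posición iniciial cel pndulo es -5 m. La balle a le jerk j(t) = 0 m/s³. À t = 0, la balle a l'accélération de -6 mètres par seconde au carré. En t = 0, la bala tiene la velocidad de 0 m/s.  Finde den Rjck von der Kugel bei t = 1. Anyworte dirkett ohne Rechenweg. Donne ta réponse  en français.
À t = 1, j = 0.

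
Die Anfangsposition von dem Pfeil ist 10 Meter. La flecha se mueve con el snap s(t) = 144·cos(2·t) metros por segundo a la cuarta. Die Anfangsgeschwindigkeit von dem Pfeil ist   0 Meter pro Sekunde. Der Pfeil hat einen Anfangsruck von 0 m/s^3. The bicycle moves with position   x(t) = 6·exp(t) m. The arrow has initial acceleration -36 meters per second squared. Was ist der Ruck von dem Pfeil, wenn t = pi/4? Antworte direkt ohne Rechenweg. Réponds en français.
Le jerk à t = pi/4 est j = 72.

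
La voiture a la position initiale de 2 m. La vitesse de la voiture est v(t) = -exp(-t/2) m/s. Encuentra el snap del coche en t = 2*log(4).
Partiendo de la velocidad v(t) = -exp(-t/2), tomamos 3 derivadas. Derivando la velocidad, obtenemos la aceleración: a(t) = exp(-t/2)/2. La derivada de la aceleración da la sacudida: j(t) = -exp(-t/2)/4. La derivada de la sacudida da el snap: s(t) = exp(-t/2)/8. De la ecuación del snap s(t) = exp(-t/2)/8, sustituimos t = 2*log(4) para obtener s = 1/32.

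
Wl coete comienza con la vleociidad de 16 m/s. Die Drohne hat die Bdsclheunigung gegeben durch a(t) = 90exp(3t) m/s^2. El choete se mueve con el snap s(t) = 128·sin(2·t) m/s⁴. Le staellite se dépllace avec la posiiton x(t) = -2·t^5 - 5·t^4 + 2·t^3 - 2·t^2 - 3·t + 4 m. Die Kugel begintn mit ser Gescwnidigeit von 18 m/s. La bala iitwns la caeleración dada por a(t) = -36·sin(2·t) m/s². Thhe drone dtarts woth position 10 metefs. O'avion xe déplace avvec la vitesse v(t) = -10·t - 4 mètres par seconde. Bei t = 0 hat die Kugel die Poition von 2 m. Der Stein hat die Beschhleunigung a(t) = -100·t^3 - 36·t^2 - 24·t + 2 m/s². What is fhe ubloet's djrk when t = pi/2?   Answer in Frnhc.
Pour résoudre ceci, nous devons prendre 1 dérivée de notre équation de l'accélération a(t) = -36·sin(2·t). En prenant d/dt de a(t), nous trouvons j(t) = -72·cos(2·t). En utilisant j(t) = -72·cos(2·t) et en substituant t = pi/2, nous trouvons j = 72.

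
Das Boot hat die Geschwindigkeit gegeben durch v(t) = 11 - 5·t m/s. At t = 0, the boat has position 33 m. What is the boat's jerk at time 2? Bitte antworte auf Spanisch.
Debemos derivar nuestra ecuación de la velocidad v(t) = 11 - 5·t 2 veces. La derivada de la velocidad da la aceleración: a(t) = -5. Derivando la aceleración, obtenemos la sacudida: j(t) = 0. De la ecuación de la sacudida j(t) = 0, sustituimos t = 2 para obtener j = 0.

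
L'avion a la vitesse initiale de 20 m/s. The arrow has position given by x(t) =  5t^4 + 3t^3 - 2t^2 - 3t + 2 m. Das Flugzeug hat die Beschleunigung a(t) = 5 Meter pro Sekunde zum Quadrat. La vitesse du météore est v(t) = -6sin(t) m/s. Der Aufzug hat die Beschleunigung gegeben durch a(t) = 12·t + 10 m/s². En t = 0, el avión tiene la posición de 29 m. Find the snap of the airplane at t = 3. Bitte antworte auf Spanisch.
Debemos derivar nuestra ecuación de la aceleración a(t) = 5 2 veces. Tomando d/dt de a(t), encontramos j(t) = 0. La derivada de la sacudida da el snap: s(t) = 0. De la ecuación del snap s(t) = 0, sustituimos t = 3 para obtener s = 0.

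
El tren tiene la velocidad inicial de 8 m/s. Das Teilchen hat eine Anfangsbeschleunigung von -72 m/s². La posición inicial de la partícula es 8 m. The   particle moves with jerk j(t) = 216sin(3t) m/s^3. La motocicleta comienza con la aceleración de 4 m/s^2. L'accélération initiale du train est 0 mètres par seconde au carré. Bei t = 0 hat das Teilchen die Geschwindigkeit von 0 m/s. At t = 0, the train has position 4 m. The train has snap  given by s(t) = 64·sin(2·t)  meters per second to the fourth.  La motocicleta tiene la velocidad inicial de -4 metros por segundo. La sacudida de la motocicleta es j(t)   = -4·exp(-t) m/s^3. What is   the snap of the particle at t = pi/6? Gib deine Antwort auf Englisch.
Starting from jerk j(t) = 216·sin(3·t), we take 1 derivative. The derivative of jerk gives snap: s(t) = 648·cos(3·t). Using s(t) = 648·cos(3·t) and substituting t = pi/6, we find s = 0.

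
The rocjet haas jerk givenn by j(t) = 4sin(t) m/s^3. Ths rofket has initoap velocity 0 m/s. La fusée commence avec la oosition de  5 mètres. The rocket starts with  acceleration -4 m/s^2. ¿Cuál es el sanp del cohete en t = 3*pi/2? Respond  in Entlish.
To solve this, we need to take 1 derivative of our jerk equation j(t) = 4·sin(t). Taking d/dt of j(t), we find s(t) = 4·cos(t). Using s(t) = 4·cos(t) and substituting t = 3*pi/2, we find s = 0.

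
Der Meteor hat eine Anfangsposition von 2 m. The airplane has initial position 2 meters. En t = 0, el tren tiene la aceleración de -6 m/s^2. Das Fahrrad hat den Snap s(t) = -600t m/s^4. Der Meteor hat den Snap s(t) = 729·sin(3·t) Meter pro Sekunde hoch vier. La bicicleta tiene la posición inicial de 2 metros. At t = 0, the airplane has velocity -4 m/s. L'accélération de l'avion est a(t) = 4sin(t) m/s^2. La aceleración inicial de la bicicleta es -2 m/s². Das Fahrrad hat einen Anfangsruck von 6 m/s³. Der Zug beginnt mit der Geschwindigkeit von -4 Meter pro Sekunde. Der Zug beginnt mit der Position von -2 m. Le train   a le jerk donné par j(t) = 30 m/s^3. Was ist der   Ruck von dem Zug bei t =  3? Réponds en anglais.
We have jerk j(t) = 30. Substituting t = 3: j(3) = 30.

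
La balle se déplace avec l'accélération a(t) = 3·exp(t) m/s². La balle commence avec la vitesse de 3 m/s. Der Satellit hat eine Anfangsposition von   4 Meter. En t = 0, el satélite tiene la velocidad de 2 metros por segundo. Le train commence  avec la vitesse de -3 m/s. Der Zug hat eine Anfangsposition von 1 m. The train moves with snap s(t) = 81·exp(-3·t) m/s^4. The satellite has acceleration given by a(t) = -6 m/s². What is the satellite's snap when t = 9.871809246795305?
Starting from acceleration a(t) = -6, we take 2 derivatives. Differentiating acceleration, we get jerk: j(t) = 0. Taking d/dt of j(t), we find s(t) = 0. From the given snap equation s(t) = 0, we substitute t = 9.871809246795305 to get s = 0.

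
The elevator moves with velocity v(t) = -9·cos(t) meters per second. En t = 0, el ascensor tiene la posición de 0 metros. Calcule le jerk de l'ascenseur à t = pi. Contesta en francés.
Pour résoudre ceci, nous devons prendre 2 dérivées de notre équation de la vitesse v(t) = -9·cos(t). La dérivée de la vitesse donne l'accélération: a(t) = 9·sin(t). En dérivant l'accélération, nous obtenons le jerk: j(t) = 9·cos(t). En utilisant j(t) = 9·cos(t) et en substituant t = pi, nous trouvons j = -9.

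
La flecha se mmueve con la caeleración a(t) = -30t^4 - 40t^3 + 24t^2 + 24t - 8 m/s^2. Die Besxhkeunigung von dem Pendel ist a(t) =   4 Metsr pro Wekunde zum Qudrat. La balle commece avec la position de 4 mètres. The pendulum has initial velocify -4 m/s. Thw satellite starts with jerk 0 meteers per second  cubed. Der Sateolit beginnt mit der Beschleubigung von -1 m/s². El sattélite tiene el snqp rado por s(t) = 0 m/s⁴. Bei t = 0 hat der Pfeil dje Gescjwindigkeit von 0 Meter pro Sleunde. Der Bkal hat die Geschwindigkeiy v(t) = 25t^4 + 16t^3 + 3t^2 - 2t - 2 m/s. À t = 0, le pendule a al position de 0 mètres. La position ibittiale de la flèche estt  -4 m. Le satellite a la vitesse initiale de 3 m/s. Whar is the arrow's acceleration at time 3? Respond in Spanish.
Tenemos la aceleración a(t) = -30·t^4 - 40·t^3 + 24·t^2 + 24·t - 8. Sustituyendo t = 3: a(3) = -3230.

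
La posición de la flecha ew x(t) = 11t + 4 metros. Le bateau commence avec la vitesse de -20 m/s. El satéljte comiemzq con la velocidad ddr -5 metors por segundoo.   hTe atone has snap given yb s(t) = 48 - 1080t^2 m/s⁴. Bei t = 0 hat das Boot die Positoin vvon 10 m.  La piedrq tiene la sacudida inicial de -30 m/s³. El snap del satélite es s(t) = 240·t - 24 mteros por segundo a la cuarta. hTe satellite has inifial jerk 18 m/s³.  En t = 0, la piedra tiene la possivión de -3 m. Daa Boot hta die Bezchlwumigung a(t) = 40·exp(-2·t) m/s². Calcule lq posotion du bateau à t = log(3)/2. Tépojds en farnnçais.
Nous devons intégrer notre équation de l'accélération a(t) = 40·exp(-2·t) 2 fois. L'intégrale de l'accélération est la vitesse. En utilisant v(0) = -20, nous obtenons v(t) = -20·exp(-2·t). En intégrant la vitesse et en utilisant la condition initiale x(0) = 10, nous obtenons x(t) = 10·exp(-2·t). De l'équation de la position x(t) = 10·exp(-2·t), nous substituons t = log(3)/2 pour obtenir x = 10/3.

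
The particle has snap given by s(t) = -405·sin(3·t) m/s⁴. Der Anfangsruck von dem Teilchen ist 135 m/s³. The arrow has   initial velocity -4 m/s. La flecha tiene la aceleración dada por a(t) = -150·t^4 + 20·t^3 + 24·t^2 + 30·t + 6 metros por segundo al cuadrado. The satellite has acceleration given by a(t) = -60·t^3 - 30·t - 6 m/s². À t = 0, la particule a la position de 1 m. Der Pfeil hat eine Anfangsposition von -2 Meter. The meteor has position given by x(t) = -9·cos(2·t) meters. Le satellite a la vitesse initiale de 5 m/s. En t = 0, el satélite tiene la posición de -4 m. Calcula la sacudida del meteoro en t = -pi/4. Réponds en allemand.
Um dies zu lösen, müssen wir 3 Ableitungen unserer Gleichung für die Position x(t) = -9·cos(2·t) nehmen. Die Ableitung von der Position ergibt die Geschwindigkeit: v(t) = 18·sin(2·t). Durch Ableiten von der Geschwindigkeit erhalten wir die Beschleunigung: a(t) = 36·cos(2·t). Durch Ableiten von der Beschleunigung erhalten wir den Ruck: j(t) = -72·sin(2·t). Mit j(t) = -72·sin(2·t) und Einsetzen von t = -pi/4, finden wir j = 72.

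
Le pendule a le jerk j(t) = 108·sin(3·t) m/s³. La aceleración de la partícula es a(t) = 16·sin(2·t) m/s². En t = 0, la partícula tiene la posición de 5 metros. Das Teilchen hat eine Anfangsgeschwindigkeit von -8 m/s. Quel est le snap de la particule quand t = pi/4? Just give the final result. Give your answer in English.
The answer is -64.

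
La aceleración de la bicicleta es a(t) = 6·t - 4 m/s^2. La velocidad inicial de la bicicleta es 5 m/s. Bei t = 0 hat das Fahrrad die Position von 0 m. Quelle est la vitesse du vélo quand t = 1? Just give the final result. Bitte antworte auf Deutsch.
v(1) = 4.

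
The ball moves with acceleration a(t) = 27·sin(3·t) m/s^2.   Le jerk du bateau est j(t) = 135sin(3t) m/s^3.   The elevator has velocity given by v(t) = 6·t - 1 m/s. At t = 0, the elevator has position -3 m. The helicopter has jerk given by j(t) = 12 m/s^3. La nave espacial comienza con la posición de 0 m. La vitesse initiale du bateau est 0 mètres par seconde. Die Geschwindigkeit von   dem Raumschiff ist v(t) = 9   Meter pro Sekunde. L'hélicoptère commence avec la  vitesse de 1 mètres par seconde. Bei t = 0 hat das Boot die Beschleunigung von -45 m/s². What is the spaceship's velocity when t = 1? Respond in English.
Using v(t) = 9 and substituting t = 1, we find v = 9.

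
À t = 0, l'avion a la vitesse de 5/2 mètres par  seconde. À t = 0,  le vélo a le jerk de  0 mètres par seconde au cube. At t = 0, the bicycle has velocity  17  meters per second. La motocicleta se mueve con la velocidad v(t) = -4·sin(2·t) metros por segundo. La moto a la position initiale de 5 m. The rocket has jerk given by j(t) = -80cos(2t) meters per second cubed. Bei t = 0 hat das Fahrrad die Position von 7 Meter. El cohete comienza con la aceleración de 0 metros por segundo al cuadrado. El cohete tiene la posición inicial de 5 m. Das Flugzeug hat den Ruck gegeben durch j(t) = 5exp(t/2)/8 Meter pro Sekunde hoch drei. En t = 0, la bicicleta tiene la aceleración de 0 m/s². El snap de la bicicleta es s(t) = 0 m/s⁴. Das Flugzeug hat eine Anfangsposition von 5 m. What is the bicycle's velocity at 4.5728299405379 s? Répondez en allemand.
Wir müssen das Integral unserer Gleichung für den Snap s(t) = 0 3-mal finden. Durch Integration von dem Snap und Verwendung der Anfangsbedingung j(0) = 0, erhalten wir j(t) = 0. Durch Integration von dem Ruck und Verwendung der Anfangsbedingung a(0) = 0, erhalten wir a(t) = 0. Das Integral von der Beschleunigung, mit v(0) = 17, ergibt die Geschwindigkeit: v(t) = 17. Wir haben die Geschwindigkeit v(t) = 17. Durch Einsetzen von t = 4.5728299405379: v(4.5728299405379) = 17.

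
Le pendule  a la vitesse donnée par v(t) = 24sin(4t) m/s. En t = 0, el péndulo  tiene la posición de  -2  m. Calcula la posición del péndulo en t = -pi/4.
Para resolver esto, necesitamos tomar 1 integral de nuestra ecuación de la velocidad v(t) = 24·sin(4·t). La antiderivada de la velocidad es la posición. Usando x(0) = -2, obtenemos x(t) = 4 - 6·cos(4·t). Usando x(t) = 4 - 6·cos(4·t) y sustituyendo t = -pi/4, encontramos x = 10.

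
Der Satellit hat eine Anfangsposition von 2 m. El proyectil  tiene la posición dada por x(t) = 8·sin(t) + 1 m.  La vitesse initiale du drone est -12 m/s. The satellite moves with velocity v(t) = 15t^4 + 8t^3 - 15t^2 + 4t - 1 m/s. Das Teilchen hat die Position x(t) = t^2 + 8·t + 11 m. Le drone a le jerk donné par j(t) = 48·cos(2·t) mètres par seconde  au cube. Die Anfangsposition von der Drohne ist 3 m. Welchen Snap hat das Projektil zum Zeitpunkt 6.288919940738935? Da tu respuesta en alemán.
Ausgehend von der Position x(t) = 8·sin(t) + 1, nehmen wir 4 Ableitungen. Durch Ableiten von der Position erhalten wir die Geschwindigkeit: v(t) = 8·cos(t). Die Ableitung von der Geschwindigkeit ergibt die Beschleunigung: a(t) = -8·sin(t). Mit d/dt von a(t) finden wir j(t) = -8·cos(t). Mit d/dt von j(t) finden wir s(t) = 8·sin(t). Wir haben den Snap s(t) = 8·sin(t). Durch Einsetzen von t = 6.288919940738935: s(6.288919940738935) = 0.0458768170228181.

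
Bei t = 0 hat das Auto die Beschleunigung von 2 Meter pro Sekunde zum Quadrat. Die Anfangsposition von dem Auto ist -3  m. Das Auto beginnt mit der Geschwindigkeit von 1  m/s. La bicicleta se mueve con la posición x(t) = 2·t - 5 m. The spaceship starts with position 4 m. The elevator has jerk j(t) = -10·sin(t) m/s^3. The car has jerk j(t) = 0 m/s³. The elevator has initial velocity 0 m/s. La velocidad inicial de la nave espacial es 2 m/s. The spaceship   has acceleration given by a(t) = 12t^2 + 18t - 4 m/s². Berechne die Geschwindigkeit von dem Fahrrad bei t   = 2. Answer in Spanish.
Partiendo de la posición x(t) = 2·t - 5, tomamos 1 derivada. Tomando d/dt de x(t), encontramos v(t) = 2. Usando v(t) = 2 y sustituyendo t = 2, encontramos v = 2.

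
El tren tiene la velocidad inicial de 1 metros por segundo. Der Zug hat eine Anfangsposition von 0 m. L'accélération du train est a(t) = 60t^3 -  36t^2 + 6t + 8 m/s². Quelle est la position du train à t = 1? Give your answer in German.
Wir müssen das Integral unserer Gleichung für die Beschleunigung a(t) = 60·t^3 - 36·t^2 + 6·t + 8 2-mal finden. Die Stammfunktion von der Beschleunigung, mit v(0) = 1, ergibt die Geschwindigkeit: v(t) = 15·t^4 - 12·t^3 + 3·t^2 + 8·t + 1. Mit ∫v(t)dt und Anwendung von x(0) = 0, finden wir x(t) = 3·t^5 - 3·t^4 + t^3 + 4·t^2 + t. Wir haben die Position x(t) = 3·t^5 - 3·t^4 + t^3 + 4·t^2 + t. Durch Einsetzen von t = 1: x(1) = 6.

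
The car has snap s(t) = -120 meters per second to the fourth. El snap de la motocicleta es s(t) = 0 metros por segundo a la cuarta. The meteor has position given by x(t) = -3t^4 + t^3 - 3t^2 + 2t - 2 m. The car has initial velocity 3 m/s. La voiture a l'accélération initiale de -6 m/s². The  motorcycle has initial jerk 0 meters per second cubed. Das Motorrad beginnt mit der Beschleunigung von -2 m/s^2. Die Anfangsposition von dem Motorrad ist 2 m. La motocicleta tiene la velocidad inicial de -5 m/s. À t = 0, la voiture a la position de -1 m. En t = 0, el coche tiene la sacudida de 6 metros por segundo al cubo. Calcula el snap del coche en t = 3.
Usando s(t) = -120 y sustituyendo t = 3, encontramos s = -120.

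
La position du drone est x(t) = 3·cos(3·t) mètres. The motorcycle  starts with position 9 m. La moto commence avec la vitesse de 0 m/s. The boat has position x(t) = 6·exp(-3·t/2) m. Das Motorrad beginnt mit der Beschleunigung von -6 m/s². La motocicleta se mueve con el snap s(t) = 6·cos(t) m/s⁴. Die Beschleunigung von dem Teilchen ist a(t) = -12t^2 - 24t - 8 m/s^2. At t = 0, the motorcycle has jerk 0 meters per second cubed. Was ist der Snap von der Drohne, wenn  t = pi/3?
Ausgehend von der Position x(t) = 3·cos(3·t), nehmen wir 4 Ableitungen. Durch Ableiten von der Position erhalten wir die Geschwindigkeit: v(t) = -9·sin(3·t). Die Ableitung von der Geschwindigkeit ergibt die Beschleunigung: a(t) = -27·cos(3·t). Die Ableitung von der Beschleunigung ergibt den Ruck: j(t) = 81·sin(3·t). Die Ableitung von dem Ruck ergibt den Snap: s(t) = 243·cos(3·t). Wir haben den Snap s(t) = 243·cos(3·t). Durch Einsetzen von t = pi/3: s(pi/3) = -243.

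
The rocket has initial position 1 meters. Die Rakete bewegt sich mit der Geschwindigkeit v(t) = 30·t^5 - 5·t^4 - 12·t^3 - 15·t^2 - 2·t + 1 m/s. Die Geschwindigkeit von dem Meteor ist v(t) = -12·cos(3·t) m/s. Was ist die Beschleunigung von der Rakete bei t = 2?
Wir müssen unsere Gleichung für die Geschwindigkeit v(t) = 30·t^5 - 5·t^4 - 12·t^3 - 15·t^2 - 2·t + 1 1-mal ableiten. Die Ableitung von der Geschwindigkeit ergibt die Beschleunigung: a(t) = 150·t^4 - 20·t^3 - 36·t^2 - 30·t - 2. Mit a(t) = 150·t^4 - 20·t^3 - 36·t^2 - 30·t - 2 und Einsetzen von t = 2, finden wir a = 2034.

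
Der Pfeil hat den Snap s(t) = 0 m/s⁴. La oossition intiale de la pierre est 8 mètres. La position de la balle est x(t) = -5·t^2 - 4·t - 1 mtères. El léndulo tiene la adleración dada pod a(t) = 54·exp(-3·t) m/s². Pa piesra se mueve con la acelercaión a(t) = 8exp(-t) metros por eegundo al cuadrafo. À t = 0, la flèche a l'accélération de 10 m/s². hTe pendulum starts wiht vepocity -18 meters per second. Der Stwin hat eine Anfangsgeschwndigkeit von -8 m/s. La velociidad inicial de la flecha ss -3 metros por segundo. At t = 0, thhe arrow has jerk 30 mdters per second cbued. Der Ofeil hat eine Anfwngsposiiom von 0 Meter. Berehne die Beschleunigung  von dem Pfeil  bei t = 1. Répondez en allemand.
Wir müssen das Integral unserer Gleichung für den Snap s(t) = 0 2-mal finden. Das Integral von dem Snap ist der Ruck. Mit j(0) = 30 erhalten wir j(t) = 30. Das Integral von dem Ruck, mit a(0) = 10, ergibt die Beschleunigung: a(t) = 30·t + 10. Aus der Gleichung für die Beschleunigung a(t) = 30·t + 10, setzen wir t = 1 ein und erhalten a = 40.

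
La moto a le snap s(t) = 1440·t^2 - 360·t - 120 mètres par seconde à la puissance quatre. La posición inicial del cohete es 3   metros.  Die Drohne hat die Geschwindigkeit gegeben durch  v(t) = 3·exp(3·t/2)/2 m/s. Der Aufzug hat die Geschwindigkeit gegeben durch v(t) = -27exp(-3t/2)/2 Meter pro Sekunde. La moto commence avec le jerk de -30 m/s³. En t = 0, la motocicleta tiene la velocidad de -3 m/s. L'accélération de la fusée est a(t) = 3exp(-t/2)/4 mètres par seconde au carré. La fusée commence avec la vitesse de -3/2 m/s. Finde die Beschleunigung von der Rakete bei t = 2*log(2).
Aus der Gleichung für die Beschleunigung a(t) = 3·exp(-t/2)/4, setzen wir t = 2*log(2) ein und erhalten a = 3/8.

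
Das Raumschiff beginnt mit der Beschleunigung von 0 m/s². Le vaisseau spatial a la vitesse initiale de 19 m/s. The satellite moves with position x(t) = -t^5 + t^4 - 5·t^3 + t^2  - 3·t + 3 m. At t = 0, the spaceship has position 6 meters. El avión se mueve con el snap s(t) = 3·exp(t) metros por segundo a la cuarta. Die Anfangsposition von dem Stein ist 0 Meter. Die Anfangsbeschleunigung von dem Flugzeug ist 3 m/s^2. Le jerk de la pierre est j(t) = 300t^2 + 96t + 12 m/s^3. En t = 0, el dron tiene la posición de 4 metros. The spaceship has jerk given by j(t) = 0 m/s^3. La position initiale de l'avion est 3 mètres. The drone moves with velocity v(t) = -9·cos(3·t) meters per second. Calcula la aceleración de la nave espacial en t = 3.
Debemos encontrar la antiderivada de nuestra ecuación de la sacudida j(t) = 0 1 vez. Integrando la sacudida y usando la condición inicial a(0) = 0, obtenemos a(t) = 0. Usando a(t) = 0 y sustituyendo t = 3, encontramos a = 0.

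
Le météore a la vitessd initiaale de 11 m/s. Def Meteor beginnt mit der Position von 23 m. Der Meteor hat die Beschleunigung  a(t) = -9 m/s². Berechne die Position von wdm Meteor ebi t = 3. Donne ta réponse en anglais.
To find the answer, we compute 2 antiderivatives of a(t) = -9. Finding the integral of a(t) and using v(0) = 11: v(t) = 11 - 9·t. Taking ∫v(t)dt and applying x(0) = 23, we find x(t) = -9·t^2/2 + 11·t + 23. We have position x(t) = -9·t^2/2 + 11·t + 23. Substituting t = 3: x(3) = 31/2.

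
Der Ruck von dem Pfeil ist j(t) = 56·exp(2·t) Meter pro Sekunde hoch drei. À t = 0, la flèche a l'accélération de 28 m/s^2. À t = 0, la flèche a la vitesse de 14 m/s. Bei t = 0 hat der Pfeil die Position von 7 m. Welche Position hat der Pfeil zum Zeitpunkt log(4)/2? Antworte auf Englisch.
Starting from jerk j(t) = 56·exp(2·t), we take 3 integrals. The integral of jerk, with a(0) = 28, gives acceleration: a(t) = 28·exp(2·t). Taking ∫a(t)dt and applying v(0) = 14, we find v(t) = 14·exp(2·t). The integral of velocity, with x(0) = 7, gives position: x(t) = 7·exp(2·t). We have position x(t) = 7·exp(2·t). Substituting t = log(4)/2: x(log(4)/2) = 28.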